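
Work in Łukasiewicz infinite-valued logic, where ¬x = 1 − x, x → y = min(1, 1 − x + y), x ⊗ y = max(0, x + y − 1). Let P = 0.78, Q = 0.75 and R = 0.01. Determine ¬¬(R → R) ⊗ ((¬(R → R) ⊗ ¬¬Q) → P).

R → R = min(1, 1 − 0.01 + 0.01) = min(1, 1.00) = 1.00
¬(R → R) = 1 − 1.00 = 0.00
¬¬(R → R) = 1 − 0.00 = 1.00
¬Q = 1 − 0.75 = 0.25
¬¬Q = 1 − 0.25 = 0.75
¬(R → R) ⊗ ¬¬Q = max(0, 0.00 + 0.75 − 1) = max(0, -0.25) = 0.00
(¬(R → R) ⊗ ¬¬Q) → P = min(1, 1 − 0.00 + 0.78) = min(1, 1.78) = 1.00
¬¬(R → R) ⊗ ((¬(R → R) ⊗ ¬¬Q) → P) = max(0, 1.00 + 1.00 − 1) = max(0, 1.00) = 1.00

1.00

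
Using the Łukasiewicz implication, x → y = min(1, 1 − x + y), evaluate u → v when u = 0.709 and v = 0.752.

1.000

u → v = min(1, 1 − 0.709 + 0.752) = min(1, 1.043) = 1.000
For comparison, the Gödel implication (1 if x ≤ y else y) would give 1.000.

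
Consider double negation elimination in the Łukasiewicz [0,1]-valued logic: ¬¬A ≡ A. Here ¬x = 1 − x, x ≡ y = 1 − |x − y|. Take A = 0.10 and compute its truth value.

1.00

¬A = 1 − 0.10 = 0.90
¬¬A = 1 − 0.90 = 0.10
¬¬A ≡ A = 1 − |0.10 − 0.10| = 1 − 0.00 = 1.00
(As expected: always 1 in Ł∞ since negation is involutive.)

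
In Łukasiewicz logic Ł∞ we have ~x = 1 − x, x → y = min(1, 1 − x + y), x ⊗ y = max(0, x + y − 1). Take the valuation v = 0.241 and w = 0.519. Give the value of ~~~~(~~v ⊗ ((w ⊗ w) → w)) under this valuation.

~v = 1 − 0.241 = 0.759
~~v = 1 − 0.759 = 0.241
w ⊗ w = max(0, 0.519 + 0.519 − 1) = max(0, 0.038) = 0.038
(w ⊗ w) → w = min(1, 1 − 0.038 + 0.519) = min(1, 1.481) = 1.000
~~v ⊗ ((w ⊗ w) → w) = max(0, 0.241 + 1.000 − 1) = max(0, 0.241) = 0.241
~(~~v ⊗ ((w ⊗ w) → w)) = 1 − 0.241 = 0.759
~~(~~v ⊗ ((w ⊗ w) → w)) = 1 − 0.759 = 0.241
~~~(~~v ⊗ ((w ⊗ w) → w)) = 1 − 0.241 = 0.759
~~~~(~~v ⊗ ((w ⊗ w) → w)) = 1 − 0.759 = 0.241

0.241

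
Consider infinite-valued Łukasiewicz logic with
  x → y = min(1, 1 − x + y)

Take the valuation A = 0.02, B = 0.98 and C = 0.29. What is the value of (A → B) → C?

A → B = min(1, 1 − 0.02 + 0.98) = min(1, 1.96) = 1.00
(A → B) → C = min(1, 1 − 1.00 + 0.29) = min(1, 0.29) = 0.29

0.29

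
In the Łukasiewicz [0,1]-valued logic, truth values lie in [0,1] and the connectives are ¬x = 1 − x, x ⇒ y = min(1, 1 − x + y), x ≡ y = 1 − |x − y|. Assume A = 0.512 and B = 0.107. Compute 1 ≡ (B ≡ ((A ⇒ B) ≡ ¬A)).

A ⇒ B = min(1, 1 − 0.512 + 0.107) = min(1, 0.595) = 0.595
¬A = 1 − 0.512 = 0.488
(A ⇒ B) ≡ ¬A = 1 − |0.595 − 0.488| = 1 − 0.107 = 0.893
B ≡ ((A ⇒ B) ≡ ¬A) = 1 − |0.107 − 0.893| = 1 − 0.786 = 0.214
1 ≡ (B ≡ ((A ⇒ B) ≡ ¬A)) = 1 − |1.000 − 0.214| = 1 − 0.786 = 0.214

0.214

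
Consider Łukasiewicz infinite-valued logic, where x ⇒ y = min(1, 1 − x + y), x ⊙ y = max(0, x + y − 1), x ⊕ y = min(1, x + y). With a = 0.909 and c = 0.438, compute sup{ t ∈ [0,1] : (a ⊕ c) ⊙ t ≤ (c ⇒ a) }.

1.000

a ⊕ c = min(1, 0.909 + 0.438) = min(1, 1.347) = 1.000
So the left factor is a ⊕ c = 1.000.
c ⇒ a = min(1, 1 − 0.438 + 0.909) = min(1, 1.471) = 1.000
So the right-hand bound is c ⇒ a = 1.000.
The residuum of the Łukasiewicz t-norm gives the supremum: min(1, 1 − 1.000 + 1.000).
1 − 1.000 + 1.000 = 1.000, so t = min(1, 1.000) = 1.000.
Check: 1.000 ⊙ 1.000 = max(0, 1.000) = 1.000 ≤ 1.000.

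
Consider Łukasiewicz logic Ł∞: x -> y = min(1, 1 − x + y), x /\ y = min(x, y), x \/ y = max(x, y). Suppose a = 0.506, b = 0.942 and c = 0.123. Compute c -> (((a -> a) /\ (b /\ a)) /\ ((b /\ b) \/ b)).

1.000

a -> a = min(1, 1 − 0.506 + 0.506) = min(1, 1.000) = 1.000
b /\ a = min(0.942, 0.506) = 0.506
(a -> a) /\ (b /\ a) = min(1.000, 0.506) = 0.506
b /\ b = min(0.942, 0.942) = 0.942
(b /\ b) \/ b = max(0.942, 0.942) = 0.942
((a -> a) /\ (b /\ a)) /\ ((b /\ b) \/ b) = min(0.506, 0.942) = 0.506
c -> (((a -> a) /\ (b /\ a)) /\ ((b /\ b) \/ b)) = min(1, 1 − 0.123 + 0.506) = min(1, 1.383) = 1.000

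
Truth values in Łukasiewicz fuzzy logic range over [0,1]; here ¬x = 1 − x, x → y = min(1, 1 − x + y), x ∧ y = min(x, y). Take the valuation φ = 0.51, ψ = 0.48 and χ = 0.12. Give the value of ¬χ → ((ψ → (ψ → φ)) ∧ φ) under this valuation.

¬χ = 1 − 0.12 = 0.88
ψ → φ = min(1, 1 − 0.48 + 0.51) = min(1, 1.03) = 1.00
ψ → (ψ → φ) = min(1, 1 − 0.48 + 1.00) = min(1, 1.52) = 1.00
(ψ → (ψ → φ)) ∧ φ = min(1.00, 0.51) = 0.51
¬χ → ((ψ → (ψ → φ)) ∧ φ) = min(1, 1 − 0.88 + 0.51) = min(1, 0.63) = 0.63

0.63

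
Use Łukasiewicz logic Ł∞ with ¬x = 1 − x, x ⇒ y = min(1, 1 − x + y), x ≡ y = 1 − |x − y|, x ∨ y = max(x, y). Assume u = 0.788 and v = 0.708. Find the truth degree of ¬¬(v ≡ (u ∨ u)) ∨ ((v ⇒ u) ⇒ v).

0.920

u ∨ u = max(0.788, 0.788) = 0.788
v ≡ (u ∨ u) = 1 − |0.708 − 0.788| = 1 − 0.080 = 0.920
¬(v ≡ (u ∨ u)) = 1 − 0.920 = 0.080
¬¬(v ≡ (u ∨ u)) = 1 − 0.080 = 0.920
v ⇒ u = min(1, 1 − 0.708 + 0.788) = min(1, 1.080) = 1.000
(v ⇒ u) ⇒ v = min(1, 1 − 1.000 + 0.708) = min(1, 0.708) = 0.708
¬¬(v ≡ (u ∨ u)) ∨ ((v ⇒ u) ⇒ v) = max(0.920, 0.708) = 0.920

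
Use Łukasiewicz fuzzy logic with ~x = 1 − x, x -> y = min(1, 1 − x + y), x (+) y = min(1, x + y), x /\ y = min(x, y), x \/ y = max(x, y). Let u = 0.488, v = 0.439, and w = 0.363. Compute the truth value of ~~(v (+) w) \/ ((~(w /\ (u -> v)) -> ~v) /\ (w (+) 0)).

v (+) w = min(1, 0.439 + 0.363) = min(1, 0.802) = 0.802
~(v (+) w) = 1 − 0.802 = 0.198
~~(v (+) w) = 1 − 0.198 = 0.802
u -> v = min(1, 1 − 0.488 + 0.439) = min(1, 0.951) = 0.951
w /\ (u -> v) = min(0.363, 0.951) = 0.363
~(w /\ (u -> v)) = 1 − 0.363 = 0.637
~v = 1 − 0.439 = 0.561
~(w /\ (u -> v)) -> ~v = min(1, 1 − 0.637 + 0.561) = min(1, 0.924) = 0.924
w (+) 0 = min(1, 0.363 + 0.000) = min(1, 0.363) = 0.363
(~(w /\ (u -> v)) -> ~v) /\ (w (+) 0) = min(0.924, 0.363) = 0.363
~~(v (+) w) \/ ((~(w /\ (u -> v)) -> ~v) /\ (w (+) 0)) = max(0.802, 0.363) = 0.802

0.802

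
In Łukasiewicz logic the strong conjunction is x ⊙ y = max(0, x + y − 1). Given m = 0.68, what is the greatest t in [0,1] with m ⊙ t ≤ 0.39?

The residuum of the Łukasiewicz t-norm gives the supremum: min(1, 1 − 0.68 + 0.39).
1 − 0.68 + 0.39 = 0.71, so t = min(1, 0.71) = 0.71.
Check: 0.68 ⊙ 0.71 = max(0, 0.39) = 0.39 ≤ 0.39.

0.71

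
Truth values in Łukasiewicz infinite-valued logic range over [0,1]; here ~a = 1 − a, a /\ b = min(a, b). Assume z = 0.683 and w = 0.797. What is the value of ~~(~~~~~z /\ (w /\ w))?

~z = 1 − 0.683 = 0.317
~~z = 1 − 0.317 = 0.683
~~~z = 1 − 0.683 = 0.317
~~~~z = 1 − 0.317 = 0.683
~~~~~z = 1 − 0.683 = 0.317
w /\ w = min(0.797, 0.797) = 0.797
~~~~~z /\ (w /\ w) = min(0.317, 0.797) = 0.317
~(~~~~~z /\ (w /\ w)) = 1 − 0.317 = 0.683
~~(~~~~~z /\ (w /\ w)) = 1 − 0.683 = 0.317

0.317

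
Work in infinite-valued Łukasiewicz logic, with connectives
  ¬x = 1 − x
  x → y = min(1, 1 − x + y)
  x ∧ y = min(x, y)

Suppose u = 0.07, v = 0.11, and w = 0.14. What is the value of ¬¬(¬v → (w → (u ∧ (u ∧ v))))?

¬v = 1 − 0.11 = 0.89
u ∧ v = min(0.07, 0.11) = 0.07
u ∧ (u ∧ v) = min(0.07, 0.07) = 0.07
w → (u ∧ (u ∧ v)) = min(1, 1 − 0.14 + 0.07) = min(1, 0.93) = 0.93
¬v → (w → (u ∧ (u ∧ v))) = min(1, 1 − 0.89 + 0.93) = min(1, 1.04) = 1.00
¬(¬v → (w → (u ∧ (u ∧ v)))) = 1 − 1.00 = 0.00
¬¬(¬v → (w → (u ∧ (u ∧ v)))) = 1 − 0.00 = 1.00

1.00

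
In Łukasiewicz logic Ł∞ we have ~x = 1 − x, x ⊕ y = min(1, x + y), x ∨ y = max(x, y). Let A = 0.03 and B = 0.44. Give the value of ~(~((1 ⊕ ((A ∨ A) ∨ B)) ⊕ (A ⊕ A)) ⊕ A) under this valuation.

0.97

A ∨ A = max(0.03, 0.03) = 0.03
(A ∨ A) ∨ B = max(0.03, 0.44) = 0.44
1 ⊕ ((A ∨ A) ∨ B) = min(1, 1.00 + 0.44) = min(1, 1.44) = 1.00
A ⊕ A = min(1, 0.03 + 0.03) = min(1, 0.06) = 0.06
(1 ⊕ ((A ∨ A) ∨ B)) ⊕ (A ⊕ A) = min(1, 1.00 + 0.06) = min(1, 1.06) = 1.00
~((1 ⊕ ((A ∨ A) ∨ B)) ⊕ (A ⊕ A)) = 1 − 1.00 = 0.00
~((1 ⊕ ((A ∨ A) ∨ B)) ⊕ (A ⊕ A)) ⊕ A = min(1, 0.00 + 0.03) = min(1, 0.03) = 0.03
~(~((1 ⊕ ((A ∨ A) ∨ B)) ⊕ (A ⊕ A)) ⊕ A) = 1 − 0.03 = 0.97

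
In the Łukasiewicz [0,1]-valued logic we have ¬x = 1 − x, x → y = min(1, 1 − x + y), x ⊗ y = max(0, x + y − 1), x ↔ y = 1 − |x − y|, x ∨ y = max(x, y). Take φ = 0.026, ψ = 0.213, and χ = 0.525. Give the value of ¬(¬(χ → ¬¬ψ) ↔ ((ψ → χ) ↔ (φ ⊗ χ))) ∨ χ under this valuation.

¬ψ = 1 − 0.213 = 0.787
¬¬ψ = 1 − 0.787 = 0.213
χ → ¬¬ψ = min(1, 1 − 0.525 + 0.213) = min(1, 0.688) = 0.688
¬(χ → ¬¬ψ) = 1 − 0.688 = 0.312
ψ → χ = min(1, 1 − 0.213 + 0.525) = min(1, 1.312) = 1.000
φ ⊗ χ = max(0, 0.026 + 0.525 − 1) = max(0, -0.449) = 0.000
(ψ → χ) ↔ (φ ⊗ χ) = 1 − |1.000 − 0.000| = 1 − 1.000 = 0.000
¬(χ → ¬¬ψ) ↔ ((ψ → χ) ↔ (φ ⊗ χ)) = 1 − |0.312 − 0.000| = 1 − 0.312 = 0.688
¬(¬(χ → ¬¬ψ) ↔ ((ψ → χ) ↔ (φ ⊗ χ))) = 1 − 0.688 = 0.312
¬(¬(χ → ¬¬ψ) ↔ ((ψ → χ) ↔ (φ ⊗ χ))) ∨ χ = max(0.312, 0.525) = 0.525

0.525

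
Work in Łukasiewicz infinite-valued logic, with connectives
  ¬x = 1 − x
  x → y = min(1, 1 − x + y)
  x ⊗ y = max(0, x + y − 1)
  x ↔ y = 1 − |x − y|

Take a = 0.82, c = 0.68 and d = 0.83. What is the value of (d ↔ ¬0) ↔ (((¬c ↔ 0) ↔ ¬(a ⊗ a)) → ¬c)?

0.81

¬0 = 1 − 0.00 = 1.00
d ↔ ¬0 = 1 − |0.83 − 1.00| = 1 − 0.17 = 0.83
¬c = 1 − 0.68 = 0.32
¬c ↔ 0 = 1 − |0.32 − 0.00| = 1 − 0.32 = 0.68
a ⊗ a = max(0, 0.82 + 0.82 − 1) = max(0, 0.64) = 0.64
¬(a ⊗ a) = 1 − 0.64 = 0.36
(¬c ↔ 0) ↔ ¬(a ⊗ a) = 1 − |0.68 − 0.36| = 1 − 0.32 = 0.68
((¬c ↔ 0) ↔ ¬(a ⊗ a)) → ¬c = min(1, 1 − 0.68 + 0.32) = min(1, 0.64) = 0.64
(d ↔ ¬0) ↔ (((¬c ↔ 0) ↔ ¬(a ⊗ a)) → ¬c) = 1 − |0.83 − 0.64| = 1 − 0.19 = 0.81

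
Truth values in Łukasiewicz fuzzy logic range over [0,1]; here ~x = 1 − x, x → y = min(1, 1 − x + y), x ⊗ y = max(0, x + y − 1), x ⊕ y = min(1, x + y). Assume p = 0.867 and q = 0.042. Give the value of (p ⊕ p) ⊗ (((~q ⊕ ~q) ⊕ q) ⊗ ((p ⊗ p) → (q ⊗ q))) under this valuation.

0.266

p ⊕ p = min(1, 0.867 + 0.867) = min(1, 1.734) = 1.000
~q = 1 − 0.042 = 0.958
~q ⊕ ~q = min(1, 0.958 + 0.958) = min(1, 1.916) = 1.000
(~q ⊕ ~q) ⊕ q = min(1, 1.000 + 0.042) = min(1, 1.042) = 1.000
p ⊗ p = max(0, 0.867 + 0.867 − 1) = max(0, 0.734) = 0.734
q ⊗ q = max(0, 0.042 + 0.042 − 1) = max(0, -0.916) = 0.000
(p ⊗ p) → (q ⊗ q) = min(1, 1 − 0.734 + 0.000) = min(1, 0.266) = 0.266
((~q ⊕ ~q) ⊕ q) ⊗ ((p ⊗ p) → (q ⊗ q)) = max(0, 1.000 + 0.266 − 1) = max(0, 0.266) = 0.266
(p ⊕ p) ⊗ (((~q ⊕ ~q) ⊕ q) ⊗ ((p ⊗ p) → (q ⊗ q))) = max(0, 1.000 + 0.266 − 1) = max(0, 0.266) = 0.266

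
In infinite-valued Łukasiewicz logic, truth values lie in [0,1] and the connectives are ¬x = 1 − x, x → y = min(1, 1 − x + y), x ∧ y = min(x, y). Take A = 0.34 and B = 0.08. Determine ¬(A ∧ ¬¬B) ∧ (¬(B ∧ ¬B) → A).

0.42

¬B = 1 − 0.08 = 0.92
¬¬B = 1 − 0.92 = 0.08
A ∧ ¬¬B = min(0.34, 0.08) = 0.08
¬(A ∧ ¬¬B) = 1 − 0.08 = 0.92
B ∧ ¬B = min(0.08, 0.92) = 0.08
¬(B ∧ ¬B) = 1 − 0.08 = 0.92
¬(B ∧ ¬B) → A = min(1, 1 − 0.92 + 0.34) = min(1, 0.42) = 0.42
¬(A ∧ ¬¬B) ∧ (¬(B ∧ ¬B) → A) = min(0.92, 0.42) = 0.42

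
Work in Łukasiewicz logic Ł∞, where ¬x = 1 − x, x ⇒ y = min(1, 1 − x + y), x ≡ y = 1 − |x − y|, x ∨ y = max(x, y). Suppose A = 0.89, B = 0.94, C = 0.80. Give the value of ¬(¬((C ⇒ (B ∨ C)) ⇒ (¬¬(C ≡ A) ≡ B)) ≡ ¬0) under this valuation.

0.97

B ∨ C = max(0.94, 0.80) = 0.94
C ⇒ (B ∨ C) = min(1, 1 − 0.80 + 0.94) = min(1, 1.14) = 1.00
C ≡ A = 1 − |0.80 − 0.89| = 1 − 0.09 = 0.91
¬(C ≡ A) = 1 − 0.91 = 0.09
¬¬(C ≡ A) = 1 − 0.09 = 0.91
¬¬(C ≡ A) ≡ B = 1 − |0.91 − 0.94| = 1 − 0.03 = 0.97
(C ⇒ (B ∨ C)) ⇒ (¬¬(C ≡ A) ≡ B) = min(1, 1 − 1.00 + 0.97) = min(1, 0.97) = 0.97
¬((C ⇒ (B ∨ C)) ⇒ (¬¬(C ≡ A) ≡ B)) = 1 − 0.97 = 0.03
¬0 = 1 − 0.00 = 1.00
¬((C ⇒ (B ∨ C)) ⇒ (¬¬(C ≡ A) ≡ B)) ≡ ¬0 = 1 − |0.03 − 1.00| = 1 − 0.97 = 0.03
¬(¬((C ⇒ (B ∨ C)) ⇒ (¬¬(C ≡ A) ≡ B)) ≡ ¬0) = 1 − 0.03 = 0.97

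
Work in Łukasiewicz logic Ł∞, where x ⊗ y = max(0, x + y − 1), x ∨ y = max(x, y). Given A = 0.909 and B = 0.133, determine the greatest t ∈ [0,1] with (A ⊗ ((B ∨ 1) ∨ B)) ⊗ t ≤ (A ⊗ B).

0.133

B ∨ 1 = max(0.133, 1.000) = 1.000
(B ∨ 1) ∨ B = max(1.000, 0.133) = 1.000
A ⊗ ((B ∨ 1) ∨ B) = max(0, 0.909 + 1.000 − 1) = max(0, 0.909) = 0.909
So the left factor is A ⊗ ((B ∨ 1) ∨ B) = 0.909.
A ⊗ B = max(0, 0.909 + 0.133 − 1) = max(0, 0.042) = 0.042
So the right-hand bound is A ⊗ B = 0.042.
The residuum of the Łukasiewicz t-norm gives the supremum: min(1, 1 − 0.909 + 0.042).
1 − 0.909 + 0.042 = 0.133, so t = min(1, 0.133) = 0.133.
Check: 0.909 ⊗ 0.133 = max(0, 0.042) = 0.042 ≤ 0.042.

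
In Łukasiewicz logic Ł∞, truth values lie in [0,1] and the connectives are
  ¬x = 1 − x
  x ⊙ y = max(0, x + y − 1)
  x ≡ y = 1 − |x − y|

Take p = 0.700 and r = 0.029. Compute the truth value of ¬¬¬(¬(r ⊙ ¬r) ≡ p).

0.300

¬r = 1 − 0.029 = 0.971
r ⊙ ¬r = max(0, 0.029 + 0.971 − 1) = max(0, 0.000) = 0.000
¬(r ⊙ ¬r) = 1 − 0.000 = 1.000
¬(r ⊙ ¬r) ≡ p = 1 − |1.000 − 0.700| = 1 − 0.300 = 0.700
¬(¬(r ⊙ ¬r) ≡ p) = 1 − 0.700 = 0.300
¬¬(¬(r ⊙ ¬r) ≡ p) = 1 − 0.300 = 0.700
¬¬¬(¬(r ⊙ ¬r) ≡ p) = 1 − 0.700 = 0.300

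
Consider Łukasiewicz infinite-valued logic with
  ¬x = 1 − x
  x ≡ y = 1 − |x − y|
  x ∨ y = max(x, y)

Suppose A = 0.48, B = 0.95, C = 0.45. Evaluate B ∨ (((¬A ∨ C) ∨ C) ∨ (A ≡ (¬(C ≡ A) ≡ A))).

0.95

¬A = 1 − 0.48 = 0.52
¬A ∨ C = max(0.52, 0.45) = 0.52
(¬A ∨ C) ∨ C = max(0.52, 0.45) = 0.52
C ≡ A = 1 − |0.45 − 0.48| = 1 − 0.03 = 0.97
¬(C ≡ A) = 1 − 0.97 = 0.03
¬(C ≡ A) ≡ A = 1 − |0.03 − 0.48| = 1 − 0.45 = 0.55
A ≡ (¬(C ≡ A) ≡ A) = 1 − |0.48 − 0.55| = 1 − 0.07 = 0.93
((¬A ∨ C) ∨ C) ∨ (A ≡ (¬(C ≡ A) ≡ A)) = max(0.52, 0.93) = 0.93
B ∨ (((¬A ∨ C) ∨ C) ∨ (A ≡ (¬(C ≡ A) ≡ A))) = max(0.95, 0.93) = 0.95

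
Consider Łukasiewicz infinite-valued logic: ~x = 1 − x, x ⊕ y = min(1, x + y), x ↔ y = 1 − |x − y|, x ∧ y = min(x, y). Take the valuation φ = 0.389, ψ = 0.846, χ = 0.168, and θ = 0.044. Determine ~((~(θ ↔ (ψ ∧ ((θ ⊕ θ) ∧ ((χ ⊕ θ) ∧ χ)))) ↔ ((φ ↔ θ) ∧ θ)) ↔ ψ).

0.154

θ ⊕ θ = min(1, 0.044 + 0.044) = min(1, 0.088) = 0.088
χ ⊕ θ = min(1, 0.168 + 0.044) = min(1, 0.212) = 0.212
(χ ⊕ θ) ∧ χ = min(0.212, 0.168) = 0.168
(θ ⊕ θ) ∧ ((χ ⊕ θ) ∧ χ) = min(0.088, 0.168) = 0.088
ψ ∧ ((θ ⊕ θ) ∧ ((χ ⊕ θ) ∧ χ)) = min(0.846, 0.088) = 0.088
θ ↔ (ψ ∧ ((θ ⊕ θ) ∧ ((χ ⊕ θ) ∧ χ))) = 1 − |0.044 − 0.088| = 1 − 0.044 = 0.956
~(θ ↔ (ψ ∧ ((θ ⊕ θ) ∧ ((χ ⊕ θ) ∧ χ)))) = 1 − 0.956 = 0.044
φ ↔ θ = 1 − |0.389 − 0.044| = 1 − 0.345 = 0.655
(φ ↔ θ) ∧ θ = min(0.655, 0.044) = 0.044
~(θ ↔ (ψ ∧ ((θ ⊕ θ) ∧ ((χ ⊕ θ) ∧ χ)))) ↔ ((φ ↔ θ) ∧ θ) = 1 − |0.044 − 0.044| = 1 − 0.000 = 1.000
(~(θ ↔ (ψ ∧ ((θ ⊕ θ) ∧ ((χ ⊕ θ) ∧ χ)))) ↔ ((φ ↔ θ) ∧ θ)) ↔ ψ = 1 − |1.000 − 0.846| = 1 − 0.154 = 0.846
~((~(θ ↔ (ψ ∧ ((θ ⊕ θ) ∧ ((χ ⊕ θ) ∧ χ)))) ↔ ((φ ↔ θ) ∧ θ)) ↔ ψ) = 1 − 0.846 = 0.154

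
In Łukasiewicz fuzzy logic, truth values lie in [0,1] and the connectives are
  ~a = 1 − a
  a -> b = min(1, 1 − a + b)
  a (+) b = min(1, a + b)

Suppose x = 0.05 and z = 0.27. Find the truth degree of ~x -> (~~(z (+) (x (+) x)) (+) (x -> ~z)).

~x = 1 − 0.05 = 0.95
x (+) x = min(1, 0.05 + 0.05) = min(1, 0.10) = 0.10
z (+) (x (+) x) = min(1, 0.27 + 0.10) = min(1, 0.37) = 0.37
~(z (+) (x (+) x)) = 1 − 0.37 = 0.63
~~(z (+) (x (+) x)) = 1 − 0.63 = 0.37
~z = 1 − 0.27 = 0.73
x -> ~z = min(1, 1 − 0.05 + 0.73) = min(1, 1.68) = 1.00
~~(z (+) (x (+) x)) (+) (x -> ~z) = min(1, 0.37 + 1.00) = min(1, 1.37) = 1.00
~x -> (~~(z (+) (x (+) x)) (+) (x -> ~z)) = min(1, 1 − 0.95 + 1.00) = min(1, 1.05) = 1.00

1.00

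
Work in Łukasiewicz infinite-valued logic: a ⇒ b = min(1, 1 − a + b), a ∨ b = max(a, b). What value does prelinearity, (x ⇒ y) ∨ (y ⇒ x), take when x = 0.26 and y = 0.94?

1.00

x ⇒ y = min(1, 1 − 0.26 + 0.94) = min(1, 1.68) = 1.00
y ⇒ x = min(1, 1 − 0.94 + 0.26) = min(1, 0.32) = 0.32
(x ⇒ y) ∨ (y ⇒ x) = max(1.00, 0.32) = 1.00
(As expected: a Ł∞-tautology — holds in every MV-chain.)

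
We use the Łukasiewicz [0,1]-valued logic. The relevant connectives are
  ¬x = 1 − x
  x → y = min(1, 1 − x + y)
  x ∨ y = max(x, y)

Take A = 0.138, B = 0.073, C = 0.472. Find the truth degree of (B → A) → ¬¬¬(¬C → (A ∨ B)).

B → A = min(1, 1 − 0.073 + 0.138) = min(1, 1.065) = 1.000
¬C = 1 − 0.472 = 0.528
A ∨ B = max(0.138, 0.073) = 0.138
¬C → (A ∨ B) = min(1, 1 − 0.528 + 0.138) = min(1, 0.610) = 0.610
¬(¬C → (A ∨ B)) = 1 − 0.610 = 0.390
¬¬(¬C → (A ∨ B)) = 1 − 0.390 = 0.610
¬¬¬(¬C → (A ∨ B)) = 1 − 0.610 = 0.390
(B → A) → ¬¬¬(¬C → (A ∨ B)) = min(1, 1 − 1.000 + 0.390) = min(1, 0.390) = 0.390

0.390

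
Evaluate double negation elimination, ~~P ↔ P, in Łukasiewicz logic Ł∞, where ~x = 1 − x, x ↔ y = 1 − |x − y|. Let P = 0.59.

~P = 1 − 0.59 = 0.41
~~P = 1 − 0.41 = 0.59
~~P ↔ P = 1 − |0.59 − 0.59| = 1 − 0.00 = 1.00
(As expected: always 1 in Ł∞ since negation is involutive.)

1.00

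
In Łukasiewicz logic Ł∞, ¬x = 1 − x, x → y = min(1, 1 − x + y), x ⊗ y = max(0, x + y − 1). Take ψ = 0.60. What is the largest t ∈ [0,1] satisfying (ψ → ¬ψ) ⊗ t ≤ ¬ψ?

¬ψ = 1 − 0.60 = 0.40
ψ → ¬ψ = min(1, 1 − 0.60 + 0.40) = min(1, 0.80) = 0.80
So the left factor is ψ → ¬ψ = 0.80.
So the right-hand bound is ¬ψ = 0.40.
The residuum of the Łukasiewicz t-norm gives the supremum: min(1, 1 − 0.80 + 0.40).
1 − 0.80 + 0.40 = 0.60, so t = min(1, 0.60) = 0.60.
Check: 0.80 ⊗ 0.60 = max(0, 0.40) = 0.40 ≤ 0.40.

0.60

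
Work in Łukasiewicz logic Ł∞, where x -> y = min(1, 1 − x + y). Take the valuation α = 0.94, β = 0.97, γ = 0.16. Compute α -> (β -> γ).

0.25

β -> γ = min(1, 1 − 0.97 + 0.16) = min(1, 0.19) = 0.19
α -> (β -> γ) = min(1, 1 − 0.94 + 0.19) = min(1, 0.25) = 0.25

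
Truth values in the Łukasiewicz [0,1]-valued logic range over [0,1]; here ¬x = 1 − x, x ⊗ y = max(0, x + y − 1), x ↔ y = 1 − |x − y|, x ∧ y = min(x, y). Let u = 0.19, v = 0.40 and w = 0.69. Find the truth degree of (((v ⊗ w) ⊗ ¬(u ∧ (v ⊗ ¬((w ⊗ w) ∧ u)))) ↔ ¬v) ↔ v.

1.00

v ⊗ w = max(0, 0.40 + 0.69 − 1) = max(0, 0.09) = 0.09
w ⊗ w = max(0, 0.69 + 0.69 − 1) = max(0, 0.38) = 0.38
(w ⊗ w) ∧ u = min(0.38, 0.19) = 0.19
¬((w ⊗ w) ∧ u) = 1 − 0.19 = 0.81
v ⊗ ¬((w ⊗ w) ∧ u) = max(0, 0.40 + 0.81 − 1) = max(0, 0.21) = 0.21
u ∧ (v ⊗ ¬((w ⊗ w) ∧ u)) = min(0.19, 0.21) = 0.19
¬(u ∧ (v ⊗ ¬((w ⊗ w) ∧ u))) = 1 − 0.19 = 0.81
(v ⊗ w) ⊗ ¬(u ∧ (v ⊗ ¬((w ⊗ w) ∧ u))) = max(0, 0.09 + 0.81 − 1) = max(0, -0.10) = 0.00
¬v = 1 − 0.40 = 0.60
((v ⊗ w) ⊗ ¬(u ∧ (v ⊗ ¬((w ⊗ w) ∧ u)))) ↔ ¬v = 1 − |0.00 − 0.60| = 1 − 0.60 = 0.40
(((v ⊗ w) ⊗ ¬(u ∧ (v ⊗ ¬((w ⊗ w) ∧ u)))) ↔ ¬v) ↔ v = 1 − |0.40 − 0.40| = 1 − 0.00 = 1.00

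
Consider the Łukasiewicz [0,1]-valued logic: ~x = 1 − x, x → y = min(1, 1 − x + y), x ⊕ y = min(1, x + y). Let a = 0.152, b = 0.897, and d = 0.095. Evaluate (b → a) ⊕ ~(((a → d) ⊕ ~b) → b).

b → a = min(1, 1 − 0.897 + 0.152) = min(1, 0.255) = 0.255
a → d = min(1, 1 − 0.152 + 0.095) = min(1, 0.943) = 0.943
~b = 1 − 0.897 = 0.103
(a → d) ⊕ ~b = min(1, 0.943 + 0.103) = min(1, 1.046) = 1.000
((a → d) ⊕ ~b) → b = min(1, 1 − 1.000 + 0.897) = min(1, 0.897) = 0.897
~(((a → d) ⊕ ~b) → b) = 1 − 0.897 = 0.103
(b → a) ⊕ ~(((a → d) ⊕ ~b) → b) = min(1, 0.255 + 0.103) = min(1, 0.358) = 0.358

0.358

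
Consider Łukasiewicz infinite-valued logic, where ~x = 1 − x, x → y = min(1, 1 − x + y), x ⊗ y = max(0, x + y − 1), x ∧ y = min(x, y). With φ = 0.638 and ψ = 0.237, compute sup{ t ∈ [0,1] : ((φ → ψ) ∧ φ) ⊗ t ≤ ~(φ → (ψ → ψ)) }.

0.401

φ → ψ = min(1, 1 − 0.638 + 0.237) = min(1, 0.599) = 0.599
(φ → ψ) ∧ φ = min(0.599, 0.638) = 0.599
So the left factor is (φ → ψ) ∧ φ = 0.599.
ψ → ψ = min(1, 1 − 0.237 + 0.237) = min(1, 1.000) = 1.000
φ → (ψ → ψ) = min(1, 1 − 0.638 + 1.000) = min(1, 1.362) = 1.000
~(φ → (ψ → ψ)) = 1 − 1.000 = 0.000
So the right-hand bound is ~(φ → (ψ → ψ)) = 0.000.
The residuum of the Łukasiewicz t-norm gives the supremum: min(1, 1 − 0.599 + 0.000).
1 − 0.599 + 0.000 = 0.401, so t = min(1, 0.401) = 0.401.
Check: 0.599 ⊗ 0.401 = max(0, 0.000) = 0.000 ≤ 0.000.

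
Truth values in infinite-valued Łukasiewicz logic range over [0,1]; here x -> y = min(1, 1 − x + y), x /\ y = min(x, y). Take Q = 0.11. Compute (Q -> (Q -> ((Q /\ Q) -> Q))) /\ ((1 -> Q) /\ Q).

Q /\ Q = min(0.11, 0.11) = 0.11
(Q /\ Q) -> Q = min(1, 1 − 0.11 + 0.11) = min(1, 1.00) = 1.00
Q -> ((Q /\ Q) -> Q) = min(1, 1 − 0.11 + 1.00) = min(1, 1.89) = 1.00
Q -> (Q -> ((Q /\ Q) -> Q)) = min(1, 1 − 0.11 + 1.00) = min(1, 1.89) = 1.00
1 -> Q = min(1, 1 − 1.00 + 0.11) = min(1, 0.11) = 0.11
(1 -> Q) /\ Q = min(0.11, 0.11) = 0.11
(Q -> (Q -> ((Q /\ Q) -> Q))) /\ ((1 -> Q) /\ Q) = min(1.00, 0.11) = 0.11

0.11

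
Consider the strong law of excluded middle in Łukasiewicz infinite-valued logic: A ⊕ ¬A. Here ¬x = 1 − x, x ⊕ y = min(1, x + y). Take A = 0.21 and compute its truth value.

¬A = 1 − 0.21 = 0.79
A ⊕ ¬A = min(1, 0.21 + 0.79) = min(1, 1.00) = 1.00
(As expected: always 1 in Ł∞ since a ⊕ (1−a) = 1.)

1.00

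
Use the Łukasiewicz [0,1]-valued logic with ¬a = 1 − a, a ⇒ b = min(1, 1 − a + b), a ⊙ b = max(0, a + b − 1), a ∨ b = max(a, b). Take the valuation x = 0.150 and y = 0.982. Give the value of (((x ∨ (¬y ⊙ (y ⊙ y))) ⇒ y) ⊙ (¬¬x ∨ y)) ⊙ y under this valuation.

0.964

¬y = 1 − 0.982 = 0.018
y ⊙ y = max(0, 0.982 + 0.982 − 1) = max(0, 0.964) = 0.964
¬y ⊙ (y ⊙ y) = max(0, 0.018 + 0.964 − 1) = max(0, -0.018) = 0.000
x ∨ (¬y ⊙ (y ⊙ y)) = max(0.150, 0.000) = 0.150
(x ∨ (¬y ⊙ (y ⊙ y))) ⇒ y = min(1, 1 − 0.150 + 0.982) = min(1, 1.832) = 1.000
¬x = 1 − 0.150 = 0.850
¬¬x = 1 − 0.850 = 0.150
¬¬x ∨ y = max(0.150, 0.982) = 0.982
((x ∨ (¬y ⊙ (y ⊙ y))) ⇒ y) ⊙ (¬¬x ∨ y) = max(0, 1.000 + 0.982 − 1) = max(0, 0.982) = 0.982
(((x ∨ (¬y ⊙ (y ⊙ y))) ⇒ y) ⊙ (¬¬x ∨ y)) ⊙ y = max(0, 0.982 + 0.982 − 1) = max(0, 0.964) = 0.964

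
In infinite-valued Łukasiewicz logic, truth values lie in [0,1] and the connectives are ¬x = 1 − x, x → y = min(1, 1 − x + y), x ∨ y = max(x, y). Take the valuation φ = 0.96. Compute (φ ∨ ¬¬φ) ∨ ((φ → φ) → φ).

¬φ = 1 − 0.96 = 0.04
¬¬φ = 1 − 0.04 = 0.96
φ ∨ ¬¬φ = max(0.96, 0.96) = 0.96
φ → φ = min(1, 1 − 0.96 + 0.96) = min(1, 1.00) = 1.00
(φ → φ) → φ = min(1, 1 − 1.00 + 0.96) = min(1, 0.96) = 0.96
(φ ∨ ¬¬φ) ∨ ((φ → φ) → φ) = max(0.96, 0.96) = 0.96

0.96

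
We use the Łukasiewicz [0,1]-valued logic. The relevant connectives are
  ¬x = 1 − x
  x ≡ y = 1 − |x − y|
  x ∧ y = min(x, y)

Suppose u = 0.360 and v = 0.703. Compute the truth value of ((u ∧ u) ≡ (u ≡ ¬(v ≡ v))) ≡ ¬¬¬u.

u ∧ u = min(0.360, 0.360) = 0.360
v ≡ v = 1 − |0.703 − 0.703| = 1 − 0.000 = 1.000
¬(v ≡ v) = 1 − 1.000 = 0.000
u ≡ ¬(v ≡ v) = 1 − |0.360 − 0.000| = 1 − 0.360 = 0.640
(u ∧ u) ≡ (u ≡ ¬(v ≡ v)) = 1 − |0.360 − 0.640| = 1 − 0.280 = 0.720
¬u = 1 − 0.360 = 0.640
¬¬u = 1 − 0.640 = 0.360
¬¬¬u = 1 − 0.360 = 0.640
((u ∧ u) ≡ (u ≡ ¬(v ≡ v))) ≡ ¬¬¬u = 1 − |0.720 − 0.640| = 1 − 0.080 = 0.920

0.920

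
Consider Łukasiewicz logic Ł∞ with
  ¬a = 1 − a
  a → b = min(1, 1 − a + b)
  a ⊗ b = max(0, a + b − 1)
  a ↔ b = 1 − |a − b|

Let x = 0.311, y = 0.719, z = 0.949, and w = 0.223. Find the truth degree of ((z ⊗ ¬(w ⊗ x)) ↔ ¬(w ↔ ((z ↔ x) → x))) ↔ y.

0.942

w ⊗ x = max(0, 0.223 + 0.311 − 1) = max(0, -0.466) = 0.000
¬(w ⊗ x) = 1 − 0.000 = 1.000
z ⊗ ¬(w ⊗ x) = max(0, 0.949 + 1.000 − 1) = max(0, 0.949) = 0.949
z ↔ x = 1 − |0.949 − 0.311| = 1 − 0.638 = 0.362
(z ↔ x) → x = min(1, 1 − 0.362 + 0.311) = min(1, 0.949) = 0.949
w ↔ ((z ↔ x) → x) = 1 − |0.223 − 0.949| = 1 − 0.726 = 0.274
¬(w ↔ ((z ↔ x) → x)) = 1 − 0.274 = 0.726
(z ⊗ ¬(w ⊗ x)) ↔ ¬(w ↔ ((z ↔ x) → x)) = 1 − |0.949 − 0.726| = 1 − 0.223 = 0.777
((z ⊗ ¬(w ⊗ x)) ↔ ¬(w ↔ ((z ↔ x) → x))) ↔ y = 1 − |0.777 − 0.719| = 1 − 0.058 = 0.942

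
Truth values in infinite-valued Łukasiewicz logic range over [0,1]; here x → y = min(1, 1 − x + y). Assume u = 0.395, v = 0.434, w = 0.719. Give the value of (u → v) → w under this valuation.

u → v = min(1, 1 − 0.395 + 0.434) = min(1, 1.039) = 1.000
(u → v) → w = min(1, 1 − 1.000 + 0.719) = min(1, 0.719) = 0.719

0.719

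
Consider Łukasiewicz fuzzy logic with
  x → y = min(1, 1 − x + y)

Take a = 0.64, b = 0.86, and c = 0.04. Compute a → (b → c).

b → c = min(1, 1 − 0.86 + 0.04) = min(1, 0.18) = 0.18
a → (b → c) = min(1, 1 − 0.64 + 0.18) = min(1, 0.54) = 0.54

0.54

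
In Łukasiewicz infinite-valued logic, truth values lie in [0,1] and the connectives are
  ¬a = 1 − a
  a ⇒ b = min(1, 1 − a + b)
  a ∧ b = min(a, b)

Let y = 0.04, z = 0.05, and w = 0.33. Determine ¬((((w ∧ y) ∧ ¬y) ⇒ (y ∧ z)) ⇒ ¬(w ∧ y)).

0.04

w ∧ y = min(0.33, 0.04) = 0.04
¬y = 1 − 0.04 = 0.96
(w ∧ y) ∧ ¬y = min(0.04, 0.96) = 0.04
y ∧ z = min(0.04, 0.05) = 0.04
((w ∧ y) ∧ ¬y) ⇒ (y ∧ z) = min(1, 1 − 0.04 + 0.04) = min(1, 1.00) = 1.00
¬(w ∧ y) = 1 − 0.04 = 0.96
(((w ∧ y) ∧ ¬y) ⇒ (y ∧ z)) ⇒ ¬(w ∧ y) = min(1, 1 − 1.00 + 0.96) = min(1, 0.96) = 0.96
¬((((w ∧ y) ∧ ¬y) ⇒ (y ∧ z)) ⇒ ¬(w ∧ y)) = 1 − 0.96 = 0.04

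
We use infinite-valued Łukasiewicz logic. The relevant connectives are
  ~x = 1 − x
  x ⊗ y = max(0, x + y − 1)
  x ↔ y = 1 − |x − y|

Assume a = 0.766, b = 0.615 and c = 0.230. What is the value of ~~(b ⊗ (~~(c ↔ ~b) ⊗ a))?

0.226

~b = 1 − 0.615 = 0.385
c ↔ ~b = 1 − |0.230 − 0.385| = 1 − 0.155 = 0.845
~(c ↔ ~b) = 1 − 0.845 = 0.155
~~(c ↔ ~b) = 1 − 0.155 = 0.845
~~(c ↔ ~b) ⊗ a = max(0, 0.845 + 0.766 − 1) = max(0, 0.611) = 0.611
b ⊗ (~~(c ↔ ~b) ⊗ a) = max(0, 0.615 + 0.611 − 1) = max(0, 0.226) = 0.226
~(b ⊗ (~~(c ↔ ~b) ⊗ a)) = 1 − 0.226 = 0.774
~~(b ⊗ (~~(c ↔ ~b) ⊗ a)) = 1 − 0.774 = 0.226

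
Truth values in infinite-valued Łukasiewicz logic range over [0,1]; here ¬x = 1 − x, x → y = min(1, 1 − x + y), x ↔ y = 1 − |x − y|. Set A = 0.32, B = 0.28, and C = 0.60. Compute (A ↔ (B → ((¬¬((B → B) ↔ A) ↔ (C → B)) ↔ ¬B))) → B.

B → B = min(1, 1 − 0.28 + 0.28) = min(1, 1.00) = 1.00
(B → B) ↔ A = 1 − |1.00 − 0.32| = 1 − 0.68 = 0.32
¬((B → B) ↔ A) = 1 − 0.32 = 0.68
¬¬((B → B) ↔ A) = 1 − 0.68 = 0.32
C → B = min(1, 1 − 0.60 + 0.28) = min(1, 0.68) = 0.68
¬¬((B → B) ↔ A) ↔ (C → B) = 1 − |0.32 − 0.68| = 1 − 0.36 = 0.64
¬B = 1 − 0.28 = 0.72
(¬¬((B → B) ↔ A) ↔ (C → B)) ↔ ¬B = 1 − |0.64 − 0.72| = 1 − 0.08 = 0.92
B → ((¬¬((B → B) ↔ A) ↔ (C → B)) ↔ ¬B) = min(1, 1 − 0.28 + 0.92) = min(1, 1.64) = 1.00
A ↔ (B → ((¬¬((B → B) ↔ A) ↔ (C → B)) ↔ ¬B)) = 1 − |0.32 − 1.00| = 1 − 0.68 = 0.32
(A ↔ (B → ((¬¬((B → B) ↔ A) ↔ (C → B)) ↔ ¬B))) → B = min(1, 1 − 0.32 + 0.28) = min(1, 0.96) = 0.96

0.96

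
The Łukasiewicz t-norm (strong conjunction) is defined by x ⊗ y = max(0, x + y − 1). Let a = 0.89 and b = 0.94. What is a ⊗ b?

a ⊗ b = max(0, 0.89 + 0.94 − 1) = max(0, 0.83) = 0.83
For comparison, the Gödel (minimum) t-norm min(x, y) would give 0.89.

0.83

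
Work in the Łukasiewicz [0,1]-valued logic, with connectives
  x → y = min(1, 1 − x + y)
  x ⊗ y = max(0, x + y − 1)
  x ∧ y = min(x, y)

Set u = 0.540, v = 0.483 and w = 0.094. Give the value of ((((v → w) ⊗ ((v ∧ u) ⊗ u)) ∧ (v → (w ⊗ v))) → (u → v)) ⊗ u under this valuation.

0.540

v → w = min(1, 1 − 0.483 + 0.094) = min(1, 0.611) = 0.611
v ∧ u = min(0.483, 0.540) = 0.483
(v ∧ u) ⊗ u = max(0, 0.483 + 0.540 − 1) = max(0, 0.023) = 0.023
(v → w) ⊗ ((v ∧ u) ⊗ u) = max(0, 0.611 + 0.023 − 1) = max(0, -0.366) = 0.000
w ⊗ v = max(0, 0.094 + 0.483 − 1) = max(0, -0.423) = 0.000
v → (w ⊗ v) = min(1, 1 − 0.483 + 0.000) = min(1, 0.517) = 0.517
((v → w) ⊗ ((v ∧ u) ⊗ u)) ∧ (v → (w ⊗ v)) = min(0.000, 0.517) = 0.000
u → v = min(1, 1 − 0.540 + 0.483) = min(1, 0.943) = 0.943
(((v → w) ⊗ ((v ∧ u) ⊗ u)) ∧ (v → (w ⊗ v))) → (u → v) = min(1, 1 − 0.000 + 0.943) = min(1, 1.943) = 1.000
((((v → w) ⊗ ((v ∧ u) ⊗ u)) ∧ (v → (w ⊗ v))) → (u → v)) ⊗ u = max(0, 1.000 + 0.540 − 1) = max(0, 0.540) = 0.540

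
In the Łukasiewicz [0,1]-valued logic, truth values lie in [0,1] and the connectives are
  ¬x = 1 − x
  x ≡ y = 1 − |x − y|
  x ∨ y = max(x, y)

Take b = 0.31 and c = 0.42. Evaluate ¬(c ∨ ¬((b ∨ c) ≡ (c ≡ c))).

0.42

b ∨ c = max(0.31, 0.42) = 0.42
c ≡ c = 1 − |0.42 − 0.42| = 1 − 0.00 = 1.00
(b ∨ c) ≡ (c ≡ c) = 1 − |0.42 − 1.00| = 1 − 0.58 = 0.42
¬((b ∨ c) ≡ (c ≡ c)) = 1 − 0.42 = 0.58
c ∨ ¬((b ∨ c) ≡ (c ≡ c)) = max(0.42, 0.58) = 0.58
¬(c ∨ ¬((b ∨ c) ≡ (c ≡ c))) = 1 − 0.58 = 0.42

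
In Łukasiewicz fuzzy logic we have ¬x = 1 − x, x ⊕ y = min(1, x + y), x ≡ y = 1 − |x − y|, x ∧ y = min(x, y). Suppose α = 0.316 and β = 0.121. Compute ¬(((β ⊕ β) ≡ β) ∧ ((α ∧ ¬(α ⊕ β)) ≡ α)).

0.121

β ⊕ β = min(1, 0.121 + 0.121) = min(1, 0.242) = 0.242
(β ⊕ β) ≡ β = 1 − |0.242 − 0.121| = 1 − 0.121 = 0.879
α ⊕ β = min(1, 0.316 + 0.121) = min(1, 0.437) = 0.437
¬(α ⊕ β) = 1 − 0.437 = 0.563
α ∧ ¬(α ⊕ β) = min(0.316, 0.563) = 0.316
(α ∧ ¬(α ⊕ β)) ≡ α = 1 − |0.316 − 0.316| = 1 − 0.000 = 1.000
((β ⊕ β) ≡ β) ∧ ((α ∧ ¬(α ⊕ β)) ≡ α) = min(0.879, 1.000) = 0.879
¬(((β ⊕ β) ≡ β) ∧ ((α ∧ ¬(α ⊕ β)) ≡ α)) = 1 − 0.879 = 0.121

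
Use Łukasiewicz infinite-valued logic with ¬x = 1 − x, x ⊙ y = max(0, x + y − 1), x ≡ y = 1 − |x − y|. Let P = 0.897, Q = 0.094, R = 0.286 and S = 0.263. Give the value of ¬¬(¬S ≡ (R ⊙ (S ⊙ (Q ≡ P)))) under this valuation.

¬S = 1 − 0.263 = 0.737
Q ≡ P = 1 − |0.094 − 0.897| = 1 − 0.803 = 0.197
S ⊙ (Q ≡ P) = max(0, 0.263 + 0.197 − 1) = max(0, -0.540) = 0.000
R ⊙ (S ⊙ (Q ≡ P)) = max(0, 0.286 + 0.000 − 1) = max(0, -0.714) = 0.000
¬S ≡ (R ⊙ (S ⊙ (Q ≡ P))) = 1 − |0.737 − 0.000| = 1 − 0.737 = 0.263
¬(¬S ≡ (R ⊙ (S ⊙ (Q ≡ P)))) = 1 − 0.263 = 0.737
¬¬(¬S ≡ (R ⊙ (S ⊙ (Q ≡ P)))) = 1 − 0.737 = 0.263

0.263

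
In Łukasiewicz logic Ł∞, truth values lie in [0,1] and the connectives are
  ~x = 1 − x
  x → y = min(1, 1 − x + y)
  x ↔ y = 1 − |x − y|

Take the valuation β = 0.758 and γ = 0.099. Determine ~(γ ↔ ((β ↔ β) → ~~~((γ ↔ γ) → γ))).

β ↔ β = 1 − |0.758 − 0.758| = 1 − 0.000 = 1.000
γ ↔ γ = 1 − |0.099 − 0.099| = 1 − 0.000 = 1.000
(γ ↔ γ) → γ = min(1, 1 − 1.000 + 0.099) = min(1, 0.099) = 0.099
~((γ ↔ γ) → γ) = 1 − 0.099 = 0.901
~~((γ ↔ γ) → γ) = 1 − 0.901 = 0.099
~~~((γ ↔ γ) → γ) = 1 − 0.099 = 0.901
(β ↔ β) → ~~~((γ ↔ γ) → γ) = min(1, 1 − 1.000 + 0.901) = min(1, 0.901) = 0.901
γ ↔ ((β ↔ β) → ~~~((γ ↔ γ) → γ)) = 1 − |0.099 − 0.901| = 1 − 0.802 = 0.198
~(γ ↔ ((β ↔ β) → ~~~((γ ↔ γ) → γ))) = 1 − 0.198 = 0.802

0.802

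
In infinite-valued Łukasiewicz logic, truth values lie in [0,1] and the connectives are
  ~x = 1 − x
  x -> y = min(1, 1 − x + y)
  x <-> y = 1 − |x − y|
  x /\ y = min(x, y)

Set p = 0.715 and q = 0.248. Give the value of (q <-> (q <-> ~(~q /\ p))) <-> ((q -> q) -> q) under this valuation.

~q = 1 − 0.248 = 0.752
~q /\ p = min(0.752, 0.715) = 0.715
~(~q /\ p) = 1 − 0.715 = 0.285
q <-> ~(~q /\ p) = 1 − |0.248 − 0.285| = 1 − 0.037 = 0.963
q <-> (q <-> ~(~q /\ p)) = 1 − |0.248 − 0.963| = 1 − 0.715 = 0.285
q -> q = min(1, 1 − 0.248 + 0.248) = min(1, 1.000) = 1.000
(q -> q) -> q = min(1, 1 − 1.000 + 0.248) = min(1, 0.248) = 0.248
(q <-> (q <-> ~(~q /\ p))) <-> ((q -> q) -> q) = 1 − |0.285 − 0.248| = 1 − 0.037 = 0.963

0.963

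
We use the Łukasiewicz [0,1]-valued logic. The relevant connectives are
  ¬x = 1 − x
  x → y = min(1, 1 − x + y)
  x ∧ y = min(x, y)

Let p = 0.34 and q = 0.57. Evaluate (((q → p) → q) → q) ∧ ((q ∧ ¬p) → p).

0.77

q → p = min(1, 1 − 0.57 + 0.34) = min(1, 0.77) = 0.77
(q → p) → q = min(1, 1 − 0.77 + 0.57) = min(1, 0.80) = 0.80
((q → p) → q) → q = min(1, 1 − 0.80 + 0.57) = min(1, 0.77) = 0.77
¬p = 1 − 0.34 = 0.66
q ∧ ¬p = min(0.57, 0.66) = 0.57
(q ∧ ¬p) → p = min(1, 1 − 0.57 + 0.34) = min(1, 0.77) = 0.77
(((q → p) → q) → q) ∧ ((q ∧ ¬p) → p) = min(0.77, 0.77) = 0.77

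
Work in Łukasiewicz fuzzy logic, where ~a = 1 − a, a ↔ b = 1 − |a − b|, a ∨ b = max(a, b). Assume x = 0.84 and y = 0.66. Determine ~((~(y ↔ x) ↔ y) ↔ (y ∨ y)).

y ↔ x = 1 − |0.66 − 0.84| = 1 − 0.18 = 0.82
~(y ↔ x) = 1 − 0.82 = 0.18
~(y ↔ x) ↔ y = 1 − |0.18 − 0.66| = 1 − 0.48 = 0.52
y ∨ y = max(0.66, 0.66) = 0.66
(~(y ↔ x) ↔ y) ↔ (y ∨ y) = 1 − |0.52 − 0.66| = 1 − 0.14 = 0.86
~((~(y ↔ x) ↔ y) ↔ (y ∨ y)) = 1 − 0.86 = 0.14

0.14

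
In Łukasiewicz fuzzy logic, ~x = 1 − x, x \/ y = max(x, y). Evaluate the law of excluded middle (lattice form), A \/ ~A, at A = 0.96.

0.96

~A = 1 − 0.96 = 0.04
A \/ ~A = max(0.96, 0.04) = 0.96
(The value 0.96 < 1 shows this instance is not satisfied; not a Ł∞-tautology — its value is max(a, 1−a).)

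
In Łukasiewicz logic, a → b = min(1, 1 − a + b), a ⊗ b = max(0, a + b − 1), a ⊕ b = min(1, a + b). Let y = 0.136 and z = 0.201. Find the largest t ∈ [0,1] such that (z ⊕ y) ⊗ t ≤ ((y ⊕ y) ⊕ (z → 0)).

1.000

z ⊕ y = min(1, 0.201 + 0.136) = min(1, 0.337) = 0.337
So the left factor is z ⊕ y = 0.337.
y ⊕ y = min(1, 0.136 + 0.136) = min(1, 0.272) = 0.272
z → 0 = min(1, 1 − 0.201 + 0.000) = min(1, 0.799) = 0.799
(y ⊕ y) ⊕ (z → 0) = min(1, 0.272 + 0.799) = min(1, 1.071) = 1.000
So the right-hand bound is (y ⊕ y) ⊕ (z → 0) = 1.000.
The residuum of the Łukasiewicz t-norm gives the supremum: min(1, 1 − 0.337 + 1.000).
1 − 0.337 + 1.000 = 1.663, so t = min(1, 1.663) = 1.000.
Check: 0.337 ⊗ 1.000 = max(0, 0.337) = 0.337 ≤ 1.000.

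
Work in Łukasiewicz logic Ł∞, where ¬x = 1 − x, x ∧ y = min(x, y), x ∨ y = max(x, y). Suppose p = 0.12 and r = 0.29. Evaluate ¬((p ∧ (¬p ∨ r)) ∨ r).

0.71

¬p = 1 − 0.12 = 0.88
¬p ∨ r = max(0.88, 0.29) = 0.88
p ∧ (¬p ∨ r) = min(0.12, 0.88) = 0.12
(p ∧ (¬p ∨ r)) ∨ r = max(0.12, 0.29) = 0.29
¬((p ∧ (¬p ∨ r)) ∨ r) = 1 − 0.29 = 0.71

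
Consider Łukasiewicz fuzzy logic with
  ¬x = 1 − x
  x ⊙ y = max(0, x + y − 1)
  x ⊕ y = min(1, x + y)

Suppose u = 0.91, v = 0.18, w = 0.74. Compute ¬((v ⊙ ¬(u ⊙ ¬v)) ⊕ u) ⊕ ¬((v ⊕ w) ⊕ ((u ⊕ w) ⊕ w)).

¬v = 1 − 0.18 = 0.82
u ⊙ ¬v = max(0, 0.91 + 0.82 − 1) = max(0, 0.73) = 0.73
¬(u ⊙ ¬v) = 1 − 0.73 = 0.27
v ⊙ ¬(u ⊙ ¬v) = max(0, 0.18 + 0.27 − 1) = max(0, -0.55) = 0.00
(v ⊙ ¬(u ⊙ ¬v)) ⊕ u = min(1, 0.00 + 0.91) = min(1, 0.91) = 0.91
¬((v ⊙ ¬(u ⊙ ¬v)) ⊕ u) = 1 − 0.91 = 0.09
v ⊕ w = min(1, 0.18 + 0.74) = min(1, 0.92) = 0.92
u ⊕ w = min(1, 0.91 + 0.74) = min(1, 1.65) = 1.00
(u ⊕ w) ⊕ w = min(1, 1.00 + 0.74) = min(1, 1.74) = 1.00
(v ⊕ w) ⊕ ((u ⊕ w) ⊕ w) = min(1, 0.92 + 1.00) = min(1, 1.92) = 1.00
¬((v ⊕ w) ⊕ ((u ⊕ w) ⊕ w)) = 1 − 1.00 = 0.00
¬((v ⊙ ¬(u ⊙ ¬v)) ⊕ u) ⊕ ¬((v ⊕ w) ⊕ ((u ⊕ w) ⊕ w)) = min(1, 0.09 + 0.00) = min(1, 0.09) = 0.09

0.09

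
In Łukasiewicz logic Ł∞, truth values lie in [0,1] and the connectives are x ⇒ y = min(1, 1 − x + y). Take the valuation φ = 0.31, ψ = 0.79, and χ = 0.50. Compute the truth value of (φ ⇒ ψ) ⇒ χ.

0.50

φ ⇒ ψ = min(1, 1 − 0.31 + 0.79) = min(1, 1.48) = 1.00
(φ ⇒ ψ) ⇒ χ = min(1, 1 − 1.00 + 0.50) = min(1, 0.50) = 0.50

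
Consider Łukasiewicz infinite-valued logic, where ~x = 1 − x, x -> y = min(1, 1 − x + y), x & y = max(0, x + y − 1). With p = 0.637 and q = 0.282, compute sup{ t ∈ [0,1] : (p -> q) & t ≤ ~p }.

0.718

p -> q = min(1, 1 − 0.637 + 0.282) = min(1, 0.645) = 0.645
So the left factor is p -> q = 0.645.
~p = 1 − 0.637 = 0.363
So the right-hand bound is ~p = 0.363.
The residuum of the Łukasiewicz t-norm gives the supremum: min(1, 1 − 0.645 + 0.363).
1 − 0.645 + 0.363 = 0.718, so t = min(1, 0.718) = 0.718.
Check: 0.645 & 0.718 = max(0, 0.363) = 0.363 ≤ 0.363.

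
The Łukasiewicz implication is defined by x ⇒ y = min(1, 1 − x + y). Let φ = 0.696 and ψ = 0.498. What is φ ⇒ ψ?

φ ⇒ ψ = min(1, 1 − 0.696 + 0.498) = min(1, 0.802) = 0.802
For comparison, the Gödel implication (1 if x ≤ y else y) would give 0.498.

0.802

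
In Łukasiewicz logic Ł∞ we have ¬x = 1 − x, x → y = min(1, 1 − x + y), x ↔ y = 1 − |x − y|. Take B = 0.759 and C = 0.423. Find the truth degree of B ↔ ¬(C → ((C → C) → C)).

0.241

C → C = min(1, 1 − 0.423 + 0.423) = min(1, 1.000) = 1.000
(C → C) → C = min(1, 1 − 1.000 + 0.423) = min(1, 0.423) = 0.423
C → ((C → C) → C) = min(1, 1 − 0.423 + 0.423) = min(1, 1.000) = 1.000
¬(C → ((C → C) → C)) = 1 − 1.000 = 0.000
B ↔ ¬(C → ((C → C) → C)) = 1 − |0.759 − 0.000| = 1 − 0.759 = 0.241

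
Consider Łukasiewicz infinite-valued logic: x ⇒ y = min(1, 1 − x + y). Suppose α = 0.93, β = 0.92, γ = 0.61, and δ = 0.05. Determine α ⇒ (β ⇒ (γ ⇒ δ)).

γ ⇒ δ = min(1, 1 − 0.61 + 0.05) = min(1, 0.44) = 0.44
β ⇒ (γ ⇒ δ) = min(1, 1 − 0.92 + 0.44) = min(1, 0.52) = 0.52
α ⇒ (β ⇒ (γ ⇒ δ)) = min(1, 1 − 0.93 + 0.52) = min(1, 0.59) = 0.59

0.59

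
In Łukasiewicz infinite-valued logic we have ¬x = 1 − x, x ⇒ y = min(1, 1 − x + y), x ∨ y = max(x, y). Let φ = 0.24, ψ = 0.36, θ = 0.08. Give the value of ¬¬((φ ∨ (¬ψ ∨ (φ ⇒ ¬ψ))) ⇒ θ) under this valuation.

¬ψ = 1 − 0.36 = 0.64
φ ⇒ ¬ψ = min(1, 1 − 0.24 + 0.64) = min(1, 1.40) = 1.00
¬ψ ∨ (φ ⇒ ¬ψ) = max(0.64, 1.00) = 1.00
φ ∨ (¬ψ ∨ (φ ⇒ ¬ψ)) = max(0.24, 1.00) = 1.00
(φ ∨ (¬ψ ∨ (φ ⇒ ¬ψ))) ⇒ θ = min(1, 1 − 1.00 + 0.08) = min(1, 0.08) = 0.08
¬((φ ∨ (¬ψ ∨ (φ ⇒ ¬ψ))) ⇒ θ) = 1 − 0.08 = 0.92
¬¬((φ ∨ (¬ψ ∨ (φ ⇒ ¬ψ))) ⇒ θ) = 1 − 0.92 = 0.08

0.08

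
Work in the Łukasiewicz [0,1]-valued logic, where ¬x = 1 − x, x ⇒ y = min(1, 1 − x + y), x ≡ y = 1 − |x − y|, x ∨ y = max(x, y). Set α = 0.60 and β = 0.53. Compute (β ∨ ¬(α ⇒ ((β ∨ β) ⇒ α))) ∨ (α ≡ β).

β ∨ β = max(0.53, 0.53) = 0.53
(β ∨ β) ⇒ α = min(1, 1 − 0.53 + 0.60) = min(1, 1.07) = 1.00
α ⇒ ((β ∨ β) ⇒ α) = min(1, 1 − 0.60 + 1.00) = min(1, 1.40) = 1.00
¬(α ⇒ ((β ∨ β) ⇒ α)) = 1 − 1.00 = 0.00
β ∨ ¬(α ⇒ ((β ∨ β) ⇒ α)) = max(0.53, 0.00) = 0.53
α ≡ β = 1 − |0.60 − 0.53| = 1 − 0.07 = 0.93
(β ∨ ¬(α ⇒ ((β ∨ β) ⇒ α))) ∨ (α ≡ β) = max(0.53, 0.93) = 0.93

0.93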